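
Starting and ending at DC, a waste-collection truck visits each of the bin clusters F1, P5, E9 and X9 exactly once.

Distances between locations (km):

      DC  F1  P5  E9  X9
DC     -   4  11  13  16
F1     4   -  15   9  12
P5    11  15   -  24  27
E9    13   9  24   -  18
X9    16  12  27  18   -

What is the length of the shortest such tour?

There are 12 distinct closed tours to check (reversals are equivalent).
DC-F1-P5-E9-X9-DC: 4+15+24+18+16 = 77
DC-F1-P5-X9-E9-DC: 4+15+27+18+13 = 77
DC-F1-E9-P5-X9-DC: 4+9+24+27+16 = 80
DC-F1-E9-X9-P5-DC: 4+9+18+27+11 = 69
DC-F1-X9-P5-E9-DC: 4+12+27+24+13 = 80
DC-F1-X9-E9-P5-DC: 4+12+18+24+11 = 69
DC-P5-F1-E9-X9-DC: 11+15+9+18+16 = 69
DC-P5-F1-X9-E9-DC: 11+15+12+18+13 = 69
DC-P5-E9-F1-X9-DC: 11+24+9+12+16 = 72
DC-P5-X9-F1-E9-DC: 11+27+12+9+13 = 72
DC-E9-F1-P5-X9-DC: 13+9+15+27+16 = 80
DC-E9-P5-F1-X9-DC: 13+24+15+12+16 = 80
The minimum is 69.
One optimal route: DC → F1 → E9 → X9 → P5 → DC (or its reverse).

Shortest round trip = 69 km.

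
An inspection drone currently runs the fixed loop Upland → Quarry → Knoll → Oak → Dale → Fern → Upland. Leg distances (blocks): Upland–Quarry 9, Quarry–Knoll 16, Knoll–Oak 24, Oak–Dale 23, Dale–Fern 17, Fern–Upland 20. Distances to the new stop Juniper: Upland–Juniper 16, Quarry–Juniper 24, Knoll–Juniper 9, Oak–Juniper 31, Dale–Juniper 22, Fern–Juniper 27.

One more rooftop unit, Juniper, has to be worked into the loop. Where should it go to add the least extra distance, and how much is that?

Insertion cost between consecutive stops i–j is d(i,Juniper) + d(Juniper,j) − d(i,j):
  between Upland and Quarry: 16 + 24 − 9 = 31
  between Quarry and Knoll: 24 + 9 − 16 = 17
  between Knoll and Oak: 9 + 31 − 24 = 16
  between Oak and Dale: 31 + 22 − 23 = 30
  between Dale and Fern: 22 + 27 − 17 = 32
  between Fern and Upland: 27 + 16 − 20 = 23
Cheapest insertion is between Knoll and Oak, adding 16.
New total = 109 + 16 = 125.

Minimum extra distance: 16 blocks, inserting Juniper between Knoll and Oak.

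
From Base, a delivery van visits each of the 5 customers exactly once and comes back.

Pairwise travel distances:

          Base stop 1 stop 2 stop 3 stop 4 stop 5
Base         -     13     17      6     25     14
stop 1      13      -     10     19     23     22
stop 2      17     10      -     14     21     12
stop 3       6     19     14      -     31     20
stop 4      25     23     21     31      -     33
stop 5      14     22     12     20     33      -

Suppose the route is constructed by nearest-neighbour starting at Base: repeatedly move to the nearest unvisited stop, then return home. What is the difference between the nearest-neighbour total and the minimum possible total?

Excess over optimum: 15.

Base: stop 3=6, stop 1=13, stop 5=14, stop 2=17, stop 4=25 ⇒ stop 3
stop 3: stop 2=14, stop 1=19, stop 5=20, stop 4=31 ⇒ stop 2
stop 2: stop 1=10, stop 5=12, stop 4=21 ⇒ stop 1
stop 1: stop 5=22, stop 4=23 ⇒ stop 5
stop 5: stop 4=33 ⇒ stop 4
NN route Base → stop 3 → stop 2 → stop 1 → stop 5 → stop 4 → Base costs 110.
Optimal: Base → stop 1 → stop 4 → stop 2 → stop 5 → stop 3 → Base costs 95 (by enumerating all 60 distinct tours).
Excess = 110 − 95 = 15.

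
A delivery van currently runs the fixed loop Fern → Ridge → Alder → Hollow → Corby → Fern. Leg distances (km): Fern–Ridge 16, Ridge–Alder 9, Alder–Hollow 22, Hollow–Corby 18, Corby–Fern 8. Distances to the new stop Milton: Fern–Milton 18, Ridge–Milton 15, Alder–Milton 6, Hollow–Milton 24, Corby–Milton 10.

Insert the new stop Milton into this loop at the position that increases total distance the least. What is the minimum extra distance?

Insertion cost between consecutive stops i–j is d(i,Milton) + d(Milton,j) − d(i,j):
  between Fern and Ridge: 18 + 15 − 16 = 17
  between Ridge and Alder: 15 + 6 − 9 = 12
  between Alder and Hollow: 6 + 24 − 22 = 8
  between Hollow and Corby: 24 + 10 − 18 = 16
  between Corby and Fern: 10 + 18 − 8 = 20
Cheapest insertion is between Alder and Hollow, adding 8.
New total = 73 + 8 = 81.

Adding 8 km by placing Milton on the Alder–Hollow leg.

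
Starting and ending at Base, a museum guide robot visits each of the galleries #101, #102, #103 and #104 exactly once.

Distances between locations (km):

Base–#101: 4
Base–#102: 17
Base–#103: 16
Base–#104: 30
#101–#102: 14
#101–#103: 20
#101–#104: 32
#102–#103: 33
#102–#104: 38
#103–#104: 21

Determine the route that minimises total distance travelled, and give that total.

Shortest round trip = 93 km.

There are 12 distinct closed tours to check (reversals are equivalent).
Base-#101-#102-#103-#104-Base: 4+14+33+21+30 = 102
Base-#101-#102-#104-#103-Base: 4+14+38+21+16 = 93
Base-#101-#103-#102-#104-Base: 4+20+33+38+30 = 125
Base-#101-#103-#104-#102-Base: 4+20+21+38+17 = 100
Base-#101-#104-#102-#103-Base: 4+32+38+33+16 = 123
Base-#101-#104-#103-#102-Base: 4+32+21+33+17 = 107
Base-#102-#101-#103-#104-Base: 17+14+20+21+30 = 102
Base-#102-#101-#104-#103-Base: 17+14+32+21+16 = 100
Base-#102-#103-#101-#104-Base: 17+33+20+32+30 = 132
Base-#102-#104-#101-#103-Base: 17+38+32+20+16 = 123
Base-#103-#101-#102-#104-Base: 16+20+14+38+30 = 118
Base-#103-#102-#101-#104-Base: 16+33+14+32+30 = 125
The minimum is 93.
One optimal route: Base → #101 → #102 → #104 → #103 → Base (or its reverse).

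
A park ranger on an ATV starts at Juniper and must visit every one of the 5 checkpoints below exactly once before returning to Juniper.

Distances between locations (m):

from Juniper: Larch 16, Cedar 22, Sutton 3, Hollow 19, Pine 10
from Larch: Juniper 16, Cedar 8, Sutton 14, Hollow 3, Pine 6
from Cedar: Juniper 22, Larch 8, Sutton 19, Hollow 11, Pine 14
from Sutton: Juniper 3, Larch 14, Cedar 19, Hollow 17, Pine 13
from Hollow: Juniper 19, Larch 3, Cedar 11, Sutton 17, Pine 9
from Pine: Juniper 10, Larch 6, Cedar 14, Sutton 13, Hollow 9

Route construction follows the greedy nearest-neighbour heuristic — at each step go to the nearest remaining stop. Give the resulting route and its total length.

At Juniper the remaining stops are Sutton 3, Pine 10, Larch 16, Hollow 19, Cedar 22; go to Sutton.
At Sutton the remaining stops are Pine 13, Larch 14, Hollow 17, Cedar 19; go to Pine.
At Pine the remaining stops are Larch 6, Hollow 9, Cedar 14; go to Larch.
At Larch the remaining stops are Hollow 3, Cedar 8; go to Hollow.
At Hollow the remaining stops are Cedar 11; go to Cedar.
Return Cedar→Juniper: 22.
Total = 3 + 13 + 6 + 3 + 11 + 22 = 58.

Total distance 58 m via the nearest-neighbour route Juniper → Sutton → Pine → Larch → Hollow → Cedar → Juniper.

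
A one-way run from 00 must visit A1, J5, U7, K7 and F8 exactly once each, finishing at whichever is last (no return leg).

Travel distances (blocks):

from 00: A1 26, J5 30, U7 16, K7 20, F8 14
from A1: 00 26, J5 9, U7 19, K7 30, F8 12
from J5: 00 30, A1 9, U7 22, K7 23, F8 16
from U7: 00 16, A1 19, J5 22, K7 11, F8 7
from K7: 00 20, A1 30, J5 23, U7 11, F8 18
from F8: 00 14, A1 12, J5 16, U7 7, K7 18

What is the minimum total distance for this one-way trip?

Minimum one-way distance = 59 blocks.

There are 5! = 120 possible orderings.
00→A1→J5→U7→K7→F8: 26+9+22+11+18 = 86
00→A1→J5→U7→F8→K7: 26+9+22+7+18 = 82
00→A1→J5→K7→U7→F8: 26+9+23+11+7 = 76
00→A1→J5→K7→F8→U7: 26+9+23+18+7 = 83
00→A1→J5→F8→U7→K7: 26+9+16+7+11 = 69
00→A1→J5→F8→K7→U7: 26+9+16+18+11 = 80
00→A1→U7→J5→K7→F8: 26+19+22+23+18 = 108
00→A1→U7→J5→F8→K7: 26+19+22+16+18 = 101
00→A1→U7→K7→J5→F8: 26+19+11+23+16 = 95
00→A1→U7→K7→F8→J5: 26+19+11+18+16 = 90
00→A1→U7→F8→J5→K7: 26+19+7+16+23 = 91
00→A1→U7→F8→K7→J5: 26+19+7+18+23 = 93
00→A1→K7→J5→U7→F8: 26+30+23+22+7 = 108
00→A1→K7→J5→F8→U7: 26+30+23+16+7 = 102
… (106 more)
00→K7→U7→F8→A1→J5: 20+11+7+12+9 = 59  ← best
The minimum is 59.
One shortest path: 00 → K7 → U7 → F8 → A1 → J5.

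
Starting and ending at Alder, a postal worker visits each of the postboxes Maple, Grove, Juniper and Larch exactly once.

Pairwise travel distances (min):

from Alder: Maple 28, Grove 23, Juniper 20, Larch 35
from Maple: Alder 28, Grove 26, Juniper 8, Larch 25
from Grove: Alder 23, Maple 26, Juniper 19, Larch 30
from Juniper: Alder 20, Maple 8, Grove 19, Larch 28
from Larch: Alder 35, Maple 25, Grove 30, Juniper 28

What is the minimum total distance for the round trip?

Alder → Maple → Grove → Juniper → Larch → Alder: 28+26+19+28+35 = 136
Alder → Maple → Grove → Larch → Juniper → Alder: 28+26+30+28+20 = 132
Alder → Maple → Juniper → Grove → Larch → Alder: 28+8+19+30+35 = 120
Alder → Maple → Juniper → Larch → Grove → Alder: 28+8+28+30+23 = 117
Alder → Maple → Larch → Grove → Juniper → Alder: 28+25+30+19+20 = 122
Alder → Maple → Larch → Juniper → Grove → Alder: 28+25+28+19+23 = 123
Alder → Grove → Maple → Juniper → Larch → Alder: 23+26+8+28+35 = 120
Alder → Grove → Maple → Larch → Juniper → Alder: 23+26+25+28+20 = 122
Alder → Grove → Juniper → Maple → Larch → Alder: 23+19+8+25+35 = 110
Alder → Grove → Larch → Maple → Juniper → Alder: 23+30+25+8+20 = 106
Alder → Juniper → Maple → Grove → Larch → Alder: 20+8+26+30+35 = 119
Alder → Juniper → Grove → Maple → Larch → Alder: 20+19+26+25+35 = 125
The minimum is 106.
One optimal route: Alder → Grove → Larch → Maple → Juniper → Alder (or its reverse).

106 min — the shortest possible round trip.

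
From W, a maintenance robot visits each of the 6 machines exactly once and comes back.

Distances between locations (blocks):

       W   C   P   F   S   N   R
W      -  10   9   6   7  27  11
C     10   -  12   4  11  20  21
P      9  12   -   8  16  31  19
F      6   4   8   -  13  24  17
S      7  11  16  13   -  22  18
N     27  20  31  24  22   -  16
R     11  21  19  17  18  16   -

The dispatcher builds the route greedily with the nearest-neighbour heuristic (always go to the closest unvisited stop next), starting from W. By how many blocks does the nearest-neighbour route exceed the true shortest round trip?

The nearest-neighbour route is 18 blocks longer than optimal.

W: F=6, S=7, P=9, C=10, R=11, N=27 ⇒ F
F: C=4, P=8, S=13, R=17, N=24 ⇒ C
C: S=11, P=12, N=20, R=21 ⇒ S
S: P=16, R=18, N=22 ⇒ P
P: R=19, N=31 ⇒ R
R: N=16 ⇒ N
NN route W → F → C → S → P → R → N → W costs 99.
Optimal: W → P → F → C → S → N → R → W costs 81 (by enumerating all 360 distinct tours).
Excess = 99 − 81 = 18.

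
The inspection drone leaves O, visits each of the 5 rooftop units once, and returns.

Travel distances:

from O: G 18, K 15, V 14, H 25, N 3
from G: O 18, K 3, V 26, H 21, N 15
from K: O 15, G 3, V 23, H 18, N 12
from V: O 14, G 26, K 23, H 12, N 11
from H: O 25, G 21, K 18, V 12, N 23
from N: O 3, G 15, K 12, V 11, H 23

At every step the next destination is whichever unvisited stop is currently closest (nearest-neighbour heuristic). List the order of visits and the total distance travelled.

65 along O → N → V → H → K → G → O.

O → [N:3 / V:14 / K:15 / G:18 / H:25] → N (3)
N → [V:11 / K:12 / G:15 / H:23] → V (11)
V → [H:12 / K:23 / G:26] → H (12)
H → [K:18 / G:21] → K (18)
K → [G:3] → G (3)
Return G→O: 18.
Total = 3 + 11 + 12 + 18 + 3 + 18 = 65.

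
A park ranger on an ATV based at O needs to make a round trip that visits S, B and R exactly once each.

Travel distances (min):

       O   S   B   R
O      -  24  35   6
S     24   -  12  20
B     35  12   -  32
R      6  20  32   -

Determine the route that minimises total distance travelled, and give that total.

Minimum total distance: 73 min.

O - S - B - R - O: 24+12+32+6 = 74
O - S - R - B - O: 24+20+32+35 = 111
O - B - S - R - O: 35+12+20+6 = 73
The minimum is 73.
One optimal route: O → B → S → R → O (or its reverse).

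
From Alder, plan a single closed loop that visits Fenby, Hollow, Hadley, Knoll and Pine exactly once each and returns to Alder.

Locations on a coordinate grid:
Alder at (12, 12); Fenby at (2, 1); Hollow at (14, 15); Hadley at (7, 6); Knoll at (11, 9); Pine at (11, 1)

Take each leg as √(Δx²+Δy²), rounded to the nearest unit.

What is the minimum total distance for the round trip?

There are 60 distinct closed tours to check (reversals are equivalent).
Alder - Fenby - Hollow - Hadley - Knoll - Pine - Alder: 15+18+11+5+8+11 = 68
Alder - Fenby - Hollow - Hadley - Pine - Knoll - Alder: 15+18+11+6+8+3 = 61
Alder - Fenby - Hollow - Knoll - Hadley - Pine - Alder: 15+18+7+5+6+11 = 62
Alder - Fenby - Hollow - Knoll - Pine - Hadley - Alder: 15+18+7+8+6+8 = 62
Alder - Fenby - Hollow - Pine - Hadley - Knoll - Alder: 15+18+14+6+5+3 = 61
Alder - Fenby - Hollow - Pine - Knoll - Hadley - Alder: 15+18+14+8+5+8 = 68
Alder - Fenby - Hadley - Hollow - Knoll - Pine - Alder: 15+7+11+7+8+11 = 59
Alder - Fenby - Hadley - Hollow - Pine - Knoll - Alder: 15+7+11+14+8+3 = 58
Alder - Fenby - Hadley - Knoll - Hollow - Pine - Alder: 15+7+5+7+14+11 = 59
Alder - Fenby - Hadley - Knoll - Pine - Hollow - Alder: 15+7+5+8+14+4 = 53
Alder - Fenby - Hadley - Pine - Hollow - Knoll - Alder: 15+7+6+14+7+3 = 52
Alder - Fenby - Hadley - Pine - Knoll - Hollow - Alder: 15+7+6+8+7+4 = 47
Alder - Fenby - Knoll - Hollow - Hadley - Pine - Alder: 15+12+7+11+6+11 = 62
Alder - Fenby - Knoll - Hollow - Pine - Hadley - Alder: 15+12+7+14+6+8 = 62
… (46 more)
Alder - Hollow - Hadley - Fenby - Pine - Knoll - Alder: 4+11+7+9+8+3 = 42  ← best
The minimum is 42.
One optimal route: Alder → Hollow → Hadley → Fenby → Pine → Knoll → Alder (or its reverse).

Shortest round trip = 42.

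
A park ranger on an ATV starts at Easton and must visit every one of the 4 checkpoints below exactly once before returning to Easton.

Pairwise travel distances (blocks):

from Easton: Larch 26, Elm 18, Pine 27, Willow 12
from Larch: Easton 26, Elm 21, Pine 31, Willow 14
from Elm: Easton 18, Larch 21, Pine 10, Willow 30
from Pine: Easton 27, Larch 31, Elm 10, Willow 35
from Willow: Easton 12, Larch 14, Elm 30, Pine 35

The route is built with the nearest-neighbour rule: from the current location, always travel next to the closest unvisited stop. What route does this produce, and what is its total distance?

From Easton: distances to unvisited — Willow=12, Elm=18, Larch=26, Pine=27. Nearest is Willow (12).
From Willow: distances to unvisited — Larch=14, Elm=30, Pine=35. Nearest is Larch (14).
From Larch: distances to unvisited — Elm=21, Pine=31. Nearest is Elm (21).
From Elm: distances to unvisited — Pine=10. Nearest is Pine (10).
Return Pine→Easton: 27.
Total = 12 + 14 + 21 + 10 + 27 = 84.

Nearest-neighbour total = 84 blocks; route Easton → Willow → Larch → Elm → Pine → Easton.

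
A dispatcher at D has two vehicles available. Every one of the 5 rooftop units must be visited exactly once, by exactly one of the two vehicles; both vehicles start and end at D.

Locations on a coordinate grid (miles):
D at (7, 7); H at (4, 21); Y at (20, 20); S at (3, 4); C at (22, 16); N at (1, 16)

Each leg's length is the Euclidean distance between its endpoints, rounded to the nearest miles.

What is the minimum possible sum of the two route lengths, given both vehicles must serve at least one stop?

Try each way of splitting the stops between the two vehicles (each non-empty) and, for each split, find the best tour for each vehicle:
  {H} + {Y, S, C, N}: 28 + 57 = 85
  {Y} + {H, S, C, N}: 36 + 59 = 95
  {H, Y} + {S, C, N}: 48 + 55 = 103
  {S} + {H, Y, C, N}: 10 + 54 = 64
  {H, S} + {Y, C, N}: 36 + 51 = 87
  {Y, S} + {H, C, N}: 46 + 53 = 99
  … (15 splits in total)
Best: vehicle 1 D → S → D = 10; vehicle 2 D → C → Y → H → N → D = 54; combined 64.

Minimum combined distance: 64 miles.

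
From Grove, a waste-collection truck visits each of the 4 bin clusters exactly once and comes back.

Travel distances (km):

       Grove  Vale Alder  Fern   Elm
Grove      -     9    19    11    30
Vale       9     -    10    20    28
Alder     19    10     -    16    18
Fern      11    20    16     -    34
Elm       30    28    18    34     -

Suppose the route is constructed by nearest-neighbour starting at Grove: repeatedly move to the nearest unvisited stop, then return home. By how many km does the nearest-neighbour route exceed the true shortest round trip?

Grove: Vale=9, Fern=11, Alder=19, Elm=30 ⇒ Vale
Vale: Alder=10, Fern=20, Elm=28 ⇒ Alder
Alder: Fern=16, Elm=18 ⇒ Fern
Fern: Elm=34 ⇒ Elm
NN route Grove → Vale → Alder → Fern → Elm → Grove costs 99.
Optimal: Grove → Vale → Alder → Elm → Fern → Grove costs 82 (by enumerating all 12 distinct tours).
Excess = 99 − 82 = 17.

Excess over optimum: 17 km.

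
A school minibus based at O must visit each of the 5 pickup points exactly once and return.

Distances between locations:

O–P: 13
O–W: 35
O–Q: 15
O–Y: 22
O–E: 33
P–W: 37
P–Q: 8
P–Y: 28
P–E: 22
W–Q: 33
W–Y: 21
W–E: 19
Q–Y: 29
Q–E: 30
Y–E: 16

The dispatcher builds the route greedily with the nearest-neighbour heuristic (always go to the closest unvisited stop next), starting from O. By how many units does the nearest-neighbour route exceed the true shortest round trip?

Excess over optimum: 13.

From O: P=13, Q=15, Y=22, E=33, W=35 → choose P (13).
From P: Q=8, E=22, Y=28, W=37 → choose Q (8).
From Q: Y=29, E=30, W=33 → choose Y (29).
From Y: E=16, W=21 → choose E (16).
From E: W=19 → choose W (19).
NN route O → P → Q → Y → E → W → O costs 120.
Optimal: O → Q → P → E → W → Y → O costs 107 (by enumerating all 60 distinct tours).
Excess = 120 − 107 = 13.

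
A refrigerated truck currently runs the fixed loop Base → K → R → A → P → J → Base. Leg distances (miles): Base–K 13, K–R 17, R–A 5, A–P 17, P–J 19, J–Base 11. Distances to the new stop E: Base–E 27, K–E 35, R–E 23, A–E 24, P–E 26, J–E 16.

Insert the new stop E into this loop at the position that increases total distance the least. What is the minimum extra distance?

Insertion cost between consecutive stops i–j is d(i,E) + d(E,j) − d(i,j):
  between Base and K: 27 + 35 − 13 = 49
  between K and R: 35 + 23 − 17 = 41
  between R and A: 23 + 24 − 5 = 42
  between A and P: 24 + 26 − 17 = 33
  between P and J: 26 + 16 − 19 = 23
  between J and Base: 16 + 27 − 11 = 32
Cheapest insertion is between P and J, adding 23.
New total = 82 + 23 = 105.

Adding 23 miles by placing E on the P–J leg.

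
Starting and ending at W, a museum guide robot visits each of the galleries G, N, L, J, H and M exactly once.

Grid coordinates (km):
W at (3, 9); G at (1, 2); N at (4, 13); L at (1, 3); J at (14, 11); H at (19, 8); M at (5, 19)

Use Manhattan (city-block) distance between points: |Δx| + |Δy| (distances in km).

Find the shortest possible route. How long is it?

With 6 stops there are 6!/2 = 360 distinct round trips (a route and its reverse cost the same).
W→G→N→L→J→H→M→W: 9+14+13+21+8+25+12 = 102
W→G→N→L→J→M→H→W: 9+14+13+21+17+25+17 = 116
W→G→N→L→H→J→M→W: 9+14+13+23+8+17+12 = 96
W→G→N→L→H→M→J→W: 9+14+13+23+25+17+13 = 114
W→G→N→L→M→J→H→W: 9+14+13+20+17+8+17 = 98
W→G→N→L→M→H→J→W: 9+14+13+20+25+8+13 = 102
W→G→N→J→L→H→M→W: 9+14+12+21+23+25+12 = 116
W→G→N→J→L→M→H→W: 9+14+12+21+20+25+17 = 118
… (352 more)
W→G→L→H→J→M→N→W: 9+1+23+8+17+7+5 = 70  ← best
The minimum is 70.
One optimal route: W → G → L → H → J → M → N → W (or its reverse).

70 km — the shortest possible round trip.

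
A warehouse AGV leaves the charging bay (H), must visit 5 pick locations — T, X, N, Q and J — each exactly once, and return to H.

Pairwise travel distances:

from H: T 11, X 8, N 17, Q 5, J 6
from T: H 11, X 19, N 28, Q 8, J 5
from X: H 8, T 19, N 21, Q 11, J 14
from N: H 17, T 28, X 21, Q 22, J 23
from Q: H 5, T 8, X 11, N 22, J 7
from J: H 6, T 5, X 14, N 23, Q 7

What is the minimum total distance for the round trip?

H→T→X→N→Q→J→H: 11+19+21+22+7+6 = 86
H→T→X→N→J→Q→H: 11+19+21+23+7+5 = 86
H→T→X→Q→N→J→H: 11+19+11+22+23+6 = 92
H→T→X→Q→J→N→H: 11+19+11+7+23+17 = 88
H→T→X→J→N→Q→H: 11+19+14+23+22+5 = 94
H→T→X→J→Q→N→H: 11+19+14+7+22+17 = 90
H→T→N→X→Q→J→H: 11+28+21+11+7+6 = 84
H→T→N→X→J→Q→H: 11+28+21+14+7+5 = 86
H→T→N→Q→X→J→H: 11+28+22+11+14+6 = 92
H→T→N→Q→J→X→H: 11+28+22+7+14+8 = 90
H→T→N→J→X→Q→H: 11+28+23+14+11+5 = 92
H→T→N→J→Q→X→H: 11+28+23+7+11+8 = 88
H→T→Q→X→N→J→H: 11+8+11+21+23+6 = 80
H→T→Q→X→J→N→H: 11+8+11+14+23+17 = 84
… (46 more)
H→N→X→Q→T→J→H: 17+21+11+8+5+6 = 68  ← best
The minimum is 68.
One optimal route: H → N → X → Q → T → J → H (or its reverse).

Shortest round trip = 68.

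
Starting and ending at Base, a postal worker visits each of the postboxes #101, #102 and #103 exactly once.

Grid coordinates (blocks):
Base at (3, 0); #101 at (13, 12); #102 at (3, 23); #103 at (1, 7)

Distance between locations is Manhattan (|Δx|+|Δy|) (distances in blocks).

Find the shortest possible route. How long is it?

Minimum total distance: 70 blocks.

With 3 stops there are 3!/2 = 3 distinct round trips (a route and its reverse cost the same).
Base → #101 → #102 → #103 → Base: 22+21+18+9 = 70
Base → #101 → #103 → #102 → Base: 22+17+18+23 = 80
Base → #102 → #101 → #103 → Base: 23+21+17+9 = 70
The minimum is 70.
One optimal route: Base → #101 → #102 → #103 → Base (or its reverse).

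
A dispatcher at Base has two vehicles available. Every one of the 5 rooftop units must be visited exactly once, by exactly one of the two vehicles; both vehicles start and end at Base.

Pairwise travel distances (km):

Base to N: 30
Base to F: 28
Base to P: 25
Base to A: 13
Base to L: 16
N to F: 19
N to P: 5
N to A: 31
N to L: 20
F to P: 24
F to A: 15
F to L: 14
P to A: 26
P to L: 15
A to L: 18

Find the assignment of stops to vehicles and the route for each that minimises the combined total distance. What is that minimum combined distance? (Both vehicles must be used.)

Minimum combined distance: 105 km.

Check every non-empty split of the stops between the two vehicles; for each half take its own optimal tour:
  {N} + {F, P, A, L}: 60 + 82 = 142
  {F} + {N, P, A, L}: 56 + 80 = 136
  {N, F} + {P, A, L}: 77 + 70 = 147
  {P} + {N, F, A, L}: 50 + 83 = 133
  {N, P} + {F, A, L}: 60 + 58 = 118
  {F, P} + {N, A, L}: 77 + 80 = 157
  … (15 splits in total)
  {A} + {N, F, P, L}: 26 + 79 = 105  ← best
Best: vehicle 1 Base → A → Base = 26; vehicle 2 Base → P → N → F → L → Base = 79; combined 105.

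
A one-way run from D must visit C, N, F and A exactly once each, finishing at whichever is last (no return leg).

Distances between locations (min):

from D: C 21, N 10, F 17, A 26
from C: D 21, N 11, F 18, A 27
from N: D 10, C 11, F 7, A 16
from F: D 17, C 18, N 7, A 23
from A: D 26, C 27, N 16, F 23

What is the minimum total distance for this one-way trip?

There are 4! = 24 possible orderings.
D→C→N→F→A: 21+11+7+23 = 62
D→C→N→A→F: 21+11+16+23 = 71
D→C→F→N→A: 21+18+7+16 = 62
D→C→F→A→N: 21+18+23+16 = 78
D→C→A→N→F: 21+27+16+7 = 71
D→C→A→F→N: 21+27+23+7 = 78
D→N→C→F→A: 10+11+18+23 = 62
D→N→C→A→F: 10+11+27+23 = 71
D→N→F→C→A: 10+7+18+27 = 62
D→N→F→A→C: 10+7+23+27 = 67
D→N→A→C→F: 10+16+27+18 = 71
D→N→A→F→C: 10+16+23+18 = 67
D→F→C→N→A: 17+18+11+16 = 62
D→F→C→A→N: 17+18+27+16 = 78
… (10 more)
The minimum is 62.
One shortest path: D → C → N → F → A.

62 min — the minimum one-way total.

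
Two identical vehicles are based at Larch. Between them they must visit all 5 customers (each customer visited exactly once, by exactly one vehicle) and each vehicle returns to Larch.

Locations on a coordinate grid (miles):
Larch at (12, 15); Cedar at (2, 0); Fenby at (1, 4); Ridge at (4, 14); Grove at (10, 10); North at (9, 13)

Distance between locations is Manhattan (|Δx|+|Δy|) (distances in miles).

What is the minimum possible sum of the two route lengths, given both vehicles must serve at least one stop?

There are 2^4 − 1 = 15 ways to divide the 5 stops into two non-empty groups. For each, the best each vehicle can do is its own shortest tour through its group:
  {Cedar} + {Fenby, Ridge, Grove, North}: 50 + 46 = 96
  {Fenby} + {Cedar, Ridge, Grove, North}: 44 + 52 = 96
  {Cedar, Fenby} + {Ridge, Grove, North}: 52 + 26 = 78
  {Ridge} + {Cedar, Fenby, Grove, North}: 18 + 52 = 70
  {Cedar, Ridge} + {Fenby, Grove, North}: 50 + 44 = 94
  {Fenby, Ridge} + {Cedar, Grove, North}: 44 + 50 = 94
  … (15 splits in total)
  {Cedar, Fenby, Ridge, Grove} + {North}: 52 + 10 = 62  ← best
Best: vehicle 1 Larch → Ridge → Cedar → Fenby → Grove → Larch = 52; vehicle 2 Larch → North → Larch = 10; combined 62.

62 miles — the smallest possible combined total.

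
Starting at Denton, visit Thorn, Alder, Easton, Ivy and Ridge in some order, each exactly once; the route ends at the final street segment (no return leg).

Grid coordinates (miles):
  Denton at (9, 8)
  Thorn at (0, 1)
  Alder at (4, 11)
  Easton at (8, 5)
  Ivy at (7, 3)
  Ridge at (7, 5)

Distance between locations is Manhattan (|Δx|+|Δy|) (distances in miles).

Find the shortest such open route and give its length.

30 miles — the minimum one-way total.

There are 5! = 120 possible orderings.
Denton → Thorn → Alder → Easton → Ivy → Ridge: 16+14+10+3+2 = 45
Denton → Thorn → Alder → Easton → Ridge → Ivy: 16+14+10+1+2 = 43
Denton → Thorn → Alder → Ivy → Easton → Ridge: 16+14+11+3+1 = 45
Denton → Thorn → Alder → Ivy → Ridge → Easton: 16+14+11+2+1 = 44
Denton → Thorn → Alder → Ridge → Easton → Ivy: 16+14+9+1+3 = 43
Denton → Thorn → Alder → Ridge → Ivy → Easton: 16+14+9+2+3 = 44
Denton → Thorn → Easton → Alder → Ivy → Ridge: 16+12+10+11+2 = 51
Denton → Thorn → Easton → Alder → Ridge → Ivy: 16+12+10+9+2 = 49
Denton → Thorn → Easton → Ivy → Alder → Ridge: 16+12+3+11+9 = 51
Denton → Thorn → Easton → Ivy → Ridge → Alder: 16+12+3+2+9 = 42
Denton → Thorn → Easton → Ridge → Alder → Ivy: 16+12+1+9+11 = 49
Denton → Thorn → Easton → Ridge → Ivy → Alder: 16+12+1+2+11 = 42
Denton → Thorn → Ivy → Alder → Easton → Ridge: 16+9+11+10+1 = 47
Denton → Thorn → Ivy → Alder → Ridge → Easton: 16+9+11+9+1 = 46
… (106 more)
Denton → Alder → Easton → Ridge → Ivy → Thorn: 8+10+1+2+9 = 30  ← best
The minimum is 30.
One shortest path: Denton → Alder → Easton → Ridge → Ivy → Thorn.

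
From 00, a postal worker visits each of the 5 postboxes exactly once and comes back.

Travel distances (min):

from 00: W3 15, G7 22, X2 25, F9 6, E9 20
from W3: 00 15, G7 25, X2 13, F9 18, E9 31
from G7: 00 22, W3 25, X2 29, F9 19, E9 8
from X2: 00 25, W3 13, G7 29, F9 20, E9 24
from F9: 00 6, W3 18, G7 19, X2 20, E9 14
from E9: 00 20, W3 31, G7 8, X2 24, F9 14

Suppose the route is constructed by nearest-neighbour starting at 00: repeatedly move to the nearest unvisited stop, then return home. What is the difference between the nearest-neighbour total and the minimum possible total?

From 00: F9=6, W3=15, E9=20, G7=22, X2=25 → choose F9 (6).
From F9: E9=14, W3=18, G7=19, X2=20 → choose E9 (14).
From E9: G7=8, X2=24, W3=31 → choose G7 (8).
From G7: W3=25, X2=29 → choose W3 (25).
From W3: X2=13 → choose X2 (13).
NN route 00 → F9 → E9 → G7 → W3 → X2 → 00 costs 91.
Optimal: 00 → W3 → X2 → G7 → E9 → F9 → 00 costs 85 (by enumerating all 60 distinct tours).
Excess = 91 − 85 = 6.

6 min longer than the optimal tour.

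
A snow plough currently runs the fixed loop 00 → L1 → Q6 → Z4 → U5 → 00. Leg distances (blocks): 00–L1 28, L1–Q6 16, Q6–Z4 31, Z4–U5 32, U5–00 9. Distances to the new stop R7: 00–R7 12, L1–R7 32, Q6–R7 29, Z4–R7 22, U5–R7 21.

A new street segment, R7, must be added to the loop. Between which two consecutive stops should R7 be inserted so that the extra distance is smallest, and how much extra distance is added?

Insertion cost between consecutive stops i–j is d(i,R7) + d(R7,j) − d(i,j):
  between 00 and L1: 12 + 32 − 28 = 16
  between L1 and Q6: 32 + 29 − 16 = 45
  between Q6 and Z4: 29 + 22 − 31 = 20
  between Z4 and U5: 22 + 21 − 32 = 11
  between U5 and 00: 21 + 12 − 9 = 24
Cheapest insertion is between Z4 and U5, adding 11.
New total = 116 + 11 = 127.

+11 blocks — insert R7 between Z4 and U5.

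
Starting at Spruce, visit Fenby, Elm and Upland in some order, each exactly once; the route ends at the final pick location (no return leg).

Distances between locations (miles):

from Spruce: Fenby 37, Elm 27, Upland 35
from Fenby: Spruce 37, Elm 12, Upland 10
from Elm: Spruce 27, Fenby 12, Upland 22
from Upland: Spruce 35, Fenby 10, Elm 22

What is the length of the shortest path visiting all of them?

49 miles — the minimum one-way total.

There are 3! = 6 possible orderings.
Spruce → Fenby → Elm → Upland: 37+12+22 = 71
Spruce → Fenby → Upland → Elm: 37+10+22 = 69
Spruce → Elm → Fenby → Upland: 27+12+10 = 49
Spruce → Elm → Upland → Fenby: 27+22+10 = 59
Spruce → Upland → Fenby → Elm: 35+10+12 = 57
Spruce → Upland → Elm → Fenby: 35+22+12 = 69
The minimum is 49.
One shortest path: Spruce → Elm → Fenby → Upland.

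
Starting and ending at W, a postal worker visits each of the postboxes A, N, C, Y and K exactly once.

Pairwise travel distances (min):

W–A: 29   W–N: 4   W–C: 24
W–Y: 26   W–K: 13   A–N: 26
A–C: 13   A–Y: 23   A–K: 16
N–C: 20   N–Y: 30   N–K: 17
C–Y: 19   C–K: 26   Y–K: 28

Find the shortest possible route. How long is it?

There are 60 distinct closed tours to check (reversals are equivalent).
W→A→N→C→Y→K→W: 29+26+20+19+28+13 = 135
W→A→N→C→K→Y→W: 29+26+20+26+28+26 = 155
W→A→N→Y→C→K→W: 29+26+30+19+26+13 = 143
W→A→N→Y→K→C→W: 29+26+30+28+26+24 = 163
W→A→N→K→C→Y→W: 29+26+17+26+19+26 = 143
W→A→N→K→Y→C→W: 29+26+17+28+19+24 = 143
W→A→C→N→Y→K→W: 29+13+20+30+28+13 = 133
W→A→C→N→K→Y→W: 29+13+20+17+28+26 = 133
W→A→C→Y→N→K→W: 29+13+19+30+17+13 = 121
W→A→C→Y→K→N→W: 29+13+19+28+17+4 = 110
W→A→C→K→N→Y→W: 29+13+26+17+30+26 = 141
W→A→C→K→Y→N→W: 29+13+26+28+30+4 = 130
W→A→Y→N→C→K→W: 29+23+30+20+26+13 = 141
W→A→Y→N→K→C→W: 29+23+30+17+26+24 = 149
… (46 more)
W→N→C→Y→A→K→W: 4+20+19+23+16+13 = 95  ← best
The minimum is 95.
One optimal route: W → N → C → Y → A → K → W (or its reverse).

Minimum total distance: 95 min.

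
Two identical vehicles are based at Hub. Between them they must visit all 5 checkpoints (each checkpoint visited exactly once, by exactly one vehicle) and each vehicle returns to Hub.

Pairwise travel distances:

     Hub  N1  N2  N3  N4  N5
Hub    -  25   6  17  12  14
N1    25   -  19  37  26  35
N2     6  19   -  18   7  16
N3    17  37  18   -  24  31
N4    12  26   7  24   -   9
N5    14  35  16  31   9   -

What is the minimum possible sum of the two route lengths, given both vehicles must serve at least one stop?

Check every non-empty split of the stops between the two vehicles; for each half take its own optimal tour:
  {N1} + {N2, N3, N4, N5}: 50 + 65 = 115
  {N2} + {N1, N3, N4, N5}: 12 + 103 = 115
  {N1, N2} + {N3, N4, N5}: 50 + 64 = 114
  {N3} + {N1, N2, N4, N5}: 34 + 74 = 108
  {N1, N3} + {N2, N4, N5}: 79 + 36 = 115
  {N2, N3} + {N1, N4, N5}: 41 + 74 = 115
  … (15 splits in total)
Best: vehicle 1 Hub → N3 → Hub = 34; vehicle 2 Hub → N1 → N2 → N4 → N5 → Hub = 74; combined 108.

Minimum combined distance: 108.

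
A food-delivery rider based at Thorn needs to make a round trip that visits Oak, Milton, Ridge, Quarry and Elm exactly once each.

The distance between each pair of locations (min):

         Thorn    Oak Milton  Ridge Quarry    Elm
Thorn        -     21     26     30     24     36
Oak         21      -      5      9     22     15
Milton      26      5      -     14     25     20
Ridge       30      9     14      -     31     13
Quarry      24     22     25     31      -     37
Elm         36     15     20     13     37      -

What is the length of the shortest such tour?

112 min — the shortest possible round trip.

Thorn-Oak-Milton-Ridge-Quarry-Elm-Thorn: 21+5+14+31+37+36 = 144
Thorn-Oak-Milton-Ridge-Elm-Quarry-Thorn: 21+5+14+13+37+24 = 114
Thorn-Oak-Milton-Quarry-Ridge-Elm-Thorn: 21+5+25+31+13+36 = 131
Thorn-Oak-Milton-Quarry-Elm-Ridge-Thorn: 21+5+25+37+13+30 = 131
Thorn-Oak-Milton-Elm-Ridge-Quarry-Thorn: 21+5+20+13+31+24 = 114
Thorn-Oak-Milton-Elm-Quarry-Ridge-Thorn: 21+5+20+37+31+30 = 144
Thorn-Oak-Ridge-Milton-Quarry-Elm-Thorn: 21+9+14+25+37+36 = 142
Thorn-Oak-Ridge-Milton-Elm-Quarry-Thorn: 21+9+14+20+37+24 = 125
Thorn-Oak-Ridge-Quarry-Milton-Elm-Thorn: 21+9+31+25+20+36 = 142
Thorn-Oak-Ridge-Quarry-Elm-Milton-Thorn: 21+9+31+37+20+26 = 144
Thorn-Oak-Ridge-Elm-Milton-Quarry-Thorn: 21+9+13+20+25+24 = 112
Thorn-Oak-Ridge-Elm-Quarry-Milton-Thorn: 21+9+13+37+25+26 = 131
Thorn-Oak-Quarry-Milton-Ridge-Elm-Thorn: 21+22+25+14+13+36 = 131
Thorn-Oak-Quarry-Milton-Elm-Ridge-Thorn: 21+22+25+20+13+30 = 131
… (46 more)
The minimum is 112.
One optimal route: Thorn → Oak → Ridge → Elm → Milton → Quarry → Thorn (or its reverse).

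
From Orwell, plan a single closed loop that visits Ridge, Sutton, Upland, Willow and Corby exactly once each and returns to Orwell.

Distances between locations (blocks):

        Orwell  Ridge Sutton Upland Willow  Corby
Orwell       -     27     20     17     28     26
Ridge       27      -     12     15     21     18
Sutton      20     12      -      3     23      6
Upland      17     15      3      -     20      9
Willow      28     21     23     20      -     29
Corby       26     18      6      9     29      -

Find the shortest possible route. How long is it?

93 blocks — the shortest possible round trip.

With 5 stops there are 5!/2 = 60 distinct round trips (a route and its reverse cost the same).
Orwell→Ridge→Sutton→Upland→Willow→Corby→Orwell: 27+12+3+20+29+26 = 117
Orwell→Ridge→Sutton→Upland→Corby→Willow→Orwell: 27+12+3+9+29+28 = 108
Orwell→Ridge→Sutton→Willow→Upland→Corby→Orwell: 27+12+23+20+9+26 = 117
Orwell→Ridge→Sutton→Willow→Corby→Upland→Orwell: 27+12+23+29+9+17 = 117
Orwell→Ridge→Sutton→Corby→Upland→Willow→Orwell: 27+12+6+9+20+28 = 102
Orwell→Ridge→Sutton→Corby→Willow→Upland→Orwell: 27+12+6+29+20+17 = 111
Orwell→Ridge→Upland→Sutton→Willow→Corby→Orwell: 27+15+3+23+29+26 = 123
Orwell→Ridge→Upland→Sutton→Corby→Willow→Orwell: 27+15+3+6+29+28 = 108
Orwell→Ridge→Upland→Willow→Sutton→Corby→Orwell: 27+15+20+23+6+26 = 117
Orwell→Ridge→Upland→Willow→Corby→Sutton→Orwell: 27+15+20+29+6+20 = 117
Orwell→Ridge→Upland→Corby→Sutton→Willow→Orwell: 27+15+9+6+23+28 = 108
Orwell→Ridge→Upland→Corby→Willow→Sutton→Orwell: 27+15+9+29+23+20 = 123
Orwell→Ridge→Willow→Sutton→Upland→Corby→Orwell: 27+21+23+3+9+26 = 109
Orwell→Ridge→Willow→Sutton→Corby→Upland→Orwell: 27+21+23+6+9+17 = 103
… (46 more)
Orwell→Upland→Sutton→Corby→Ridge→Willow→Orwell: 17+3+6+18+21+28 = 93  ← best
The minimum is 93.
One optimal route: Orwell → Upland → Sutton → Corby → Ridge → Willow → Orwell (or its reverse).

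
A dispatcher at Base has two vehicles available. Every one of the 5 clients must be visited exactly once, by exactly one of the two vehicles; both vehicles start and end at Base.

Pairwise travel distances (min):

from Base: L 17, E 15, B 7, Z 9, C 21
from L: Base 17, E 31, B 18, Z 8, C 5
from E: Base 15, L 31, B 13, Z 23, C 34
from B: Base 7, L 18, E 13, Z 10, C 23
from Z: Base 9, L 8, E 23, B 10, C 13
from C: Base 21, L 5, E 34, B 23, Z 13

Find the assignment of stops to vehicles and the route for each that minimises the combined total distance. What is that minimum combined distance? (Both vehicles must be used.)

Try each way of splitting the stops between the two vehicles (each non-empty) and, for each split, find the best tour for each vehicle:
  {L} + {E, B, Z, C}: 34 + 72 = 106
  {E} + {L, B, Z, C}: 30 + 51 = 81
  {L, E} + {B, Z, C}: 63 + 51 = 114
  {B} + {L, E, Z, C}: 14 + 71 = 85
  {L, B} + {E, Z, C}: 42 + 71 = 113
  {E, B} + {L, Z, C}: 35 + 43 = 78
  … (15 splits in total)
Best: vehicle 1 Base → E → B → Base = 35; vehicle 2 Base → Z → L → C → Base = 43; combined 78.

Minimum combined distance: 78 min.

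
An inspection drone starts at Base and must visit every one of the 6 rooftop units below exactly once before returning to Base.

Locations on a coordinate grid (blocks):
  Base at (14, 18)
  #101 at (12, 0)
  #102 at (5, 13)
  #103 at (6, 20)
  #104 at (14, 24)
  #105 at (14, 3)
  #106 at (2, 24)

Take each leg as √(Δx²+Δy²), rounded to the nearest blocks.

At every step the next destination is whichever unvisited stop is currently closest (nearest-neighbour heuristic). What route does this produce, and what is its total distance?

67 blocks along Base → #104 → #103 → #106 → #102 → #105 → #101 → Base.

Base → [#104:6 / #103:8 / #102:10 / #106:13 / #105:15 / #101:18] → #104 (6)
#104 → [#103:9 / #106:12 / #102:14 / #105:21 / #101:24] → #103 (9)
#103 → [#106:6 / #102:7 / #105:19 / #101:21] → #106 (6)
#106 → [#102:11 / #105:24 / #101:26] → #102 (11)
#102 → [#105:13 / #101:15] → #105 (13)
#105 → [#101:4] → #101 (4)
Return #101→Base: 18.
Total = 6 + 9 + 6 + 11 + 13 + 4 + 18 = 67.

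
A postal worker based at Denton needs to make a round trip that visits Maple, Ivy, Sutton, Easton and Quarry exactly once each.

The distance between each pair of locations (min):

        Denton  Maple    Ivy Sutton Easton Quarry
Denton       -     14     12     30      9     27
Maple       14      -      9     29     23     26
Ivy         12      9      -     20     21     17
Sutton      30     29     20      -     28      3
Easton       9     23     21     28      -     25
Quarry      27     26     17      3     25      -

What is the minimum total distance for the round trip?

There are 60 distinct closed tours to check (reversals are equivalent).
Denton→Maple→Ivy→Sutton→Easton→Quarry→Denton: 14+9+20+28+25+27 = 123
Denton→Maple→Ivy→Sutton→Quarry→Easton→Denton: 14+9+20+3+25+9 = 80
Denton→Maple→Ivy→Easton→Sutton→Quarry→Denton: 14+9+21+28+3+27 = 102
Denton→Maple→Ivy→Easton→Quarry→Sutton→Denton: 14+9+21+25+3+30 = 102
Denton→Maple→Ivy→Quarry→Sutton→Easton→Denton: 14+9+17+3+28+9 = 80
Denton→Maple→Ivy→Quarry→Easton→Sutton→Denton: 14+9+17+25+28+30 = 123
Denton→Maple→Sutton→Ivy→Easton→Quarry→Denton: 14+29+20+21+25+27 = 136
Denton→Maple→Sutton→Ivy→Quarry→Easton→Denton: 14+29+20+17+25+9 = 114
Denton→Maple→Sutton→Easton→Ivy→Quarry→Denton: 14+29+28+21+17+27 = 136
Denton→Maple→Sutton→Easton→Quarry→Ivy→Denton: 14+29+28+25+17+12 = 125
Denton→Maple→Sutton→Quarry→Ivy→Easton→Denton: 14+29+3+17+21+9 = 93
Denton→Maple→Sutton→Quarry→Easton→Ivy→Denton: 14+29+3+25+21+12 = 104
Denton→Maple→Easton→Ivy→Sutton→Quarry→Denton: 14+23+21+20+3+27 = 108
Denton→Maple→Easton→Ivy→Quarry→Sutton→Denton: 14+23+21+17+3+30 = 108
… (46 more)
The minimum is 80.
One optimal route: Denton → Maple → Ivy → Sutton → Quarry → Easton → Denton (or its reverse).

80 min — the shortest possible round trip.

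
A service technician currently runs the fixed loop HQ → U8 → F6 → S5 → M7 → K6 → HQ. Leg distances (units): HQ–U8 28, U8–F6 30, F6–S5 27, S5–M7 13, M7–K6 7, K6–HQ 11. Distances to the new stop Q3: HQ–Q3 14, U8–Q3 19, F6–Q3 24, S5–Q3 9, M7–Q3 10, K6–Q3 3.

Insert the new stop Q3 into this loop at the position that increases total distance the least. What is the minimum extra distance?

Insertion cost between consecutive stops i–j is d(i,Q3) + d(Q3,j) − d(i,j):
  between HQ and U8: 14 + 19 − 28 = 5
  between U8 and F6: 19 + 24 − 30 = 13
  between F6 and S5: 24 + 9 − 27 = 6
  between S5 and M7: 9 + 10 − 13 = 6
  between M7 and K6: 10 + 3 − 7 = 6
  between K6 and HQ: 3 + 14 − 11 = 6
Cheapest insertion is between HQ and U8, adding 5.
New total = 116 + 5 = 121.

Adding 5 by placing Q3 on the HQ–U8 leg.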